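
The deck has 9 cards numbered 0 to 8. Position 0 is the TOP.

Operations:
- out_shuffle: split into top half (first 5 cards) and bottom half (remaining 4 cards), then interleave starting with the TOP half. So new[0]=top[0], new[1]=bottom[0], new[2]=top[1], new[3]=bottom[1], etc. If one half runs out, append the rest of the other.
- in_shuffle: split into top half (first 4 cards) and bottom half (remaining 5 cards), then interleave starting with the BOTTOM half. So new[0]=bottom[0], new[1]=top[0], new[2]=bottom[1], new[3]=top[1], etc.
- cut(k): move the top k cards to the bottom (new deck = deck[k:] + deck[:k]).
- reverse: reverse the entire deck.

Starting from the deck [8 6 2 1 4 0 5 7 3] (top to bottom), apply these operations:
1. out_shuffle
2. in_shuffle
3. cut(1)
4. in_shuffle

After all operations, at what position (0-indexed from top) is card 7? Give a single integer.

Answer: 3

Derivation:
After op 1 (out_shuffle): [8 0 6 5 2 7 1 3 4]
After op 2 (in_shuffle): [2 8 7 0 1 6 3 5 4]
After op 3 (cut(1)): [8 7 0 1 6 3 5 4 2]
After op 4 (in_shuffle): [6 8 3 7 5 0 4 1 2]
Card 7 is at position 3.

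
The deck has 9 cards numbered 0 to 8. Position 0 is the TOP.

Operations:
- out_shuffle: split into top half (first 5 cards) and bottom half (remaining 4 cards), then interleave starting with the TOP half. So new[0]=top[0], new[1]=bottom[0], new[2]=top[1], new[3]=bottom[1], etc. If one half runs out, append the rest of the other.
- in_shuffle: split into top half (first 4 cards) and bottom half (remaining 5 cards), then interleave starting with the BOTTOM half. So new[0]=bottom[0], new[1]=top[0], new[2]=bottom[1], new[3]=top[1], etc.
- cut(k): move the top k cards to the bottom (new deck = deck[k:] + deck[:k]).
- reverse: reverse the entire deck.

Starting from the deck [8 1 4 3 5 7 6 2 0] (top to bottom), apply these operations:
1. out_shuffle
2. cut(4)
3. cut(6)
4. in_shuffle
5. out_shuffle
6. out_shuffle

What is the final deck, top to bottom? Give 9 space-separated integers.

Answer: 2 4 6 1 7 8 5 0 3

Derivation:
After op 1 (out_shuffle): [8 7 1 6 4 2 3 0 5]
After op 2 (cut(4)): [4 2 3 0 5 8 7 1 6]
After op 3 (cut(6)): [7 1 6 4 2 3 0 5 8]
After op 4 (in_shuffle): [2 7 3 1 0 6 5 4 8]
After op 5 (out_shuffle): [2 6 7 5 3 4 1 8 0]
After op 6 (out_shuffle): [2 4 6 1 7 8 5 0 3]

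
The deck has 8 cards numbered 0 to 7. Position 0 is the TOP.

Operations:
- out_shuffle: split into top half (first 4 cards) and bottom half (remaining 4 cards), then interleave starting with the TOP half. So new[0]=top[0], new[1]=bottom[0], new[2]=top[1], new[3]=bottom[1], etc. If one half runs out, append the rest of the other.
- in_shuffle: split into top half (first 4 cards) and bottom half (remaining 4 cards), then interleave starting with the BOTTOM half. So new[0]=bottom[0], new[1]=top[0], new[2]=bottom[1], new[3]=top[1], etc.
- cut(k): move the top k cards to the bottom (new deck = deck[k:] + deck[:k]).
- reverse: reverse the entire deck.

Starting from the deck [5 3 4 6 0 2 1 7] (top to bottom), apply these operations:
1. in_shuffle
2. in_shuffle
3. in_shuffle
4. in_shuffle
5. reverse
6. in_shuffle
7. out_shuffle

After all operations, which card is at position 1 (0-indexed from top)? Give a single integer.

Answer: 7

Derivation:
After op 1 (in_shuffle): [0 5 2 3 1 4 7 6]
After op 2 (in_shuffle): [1 0 4 5 7 2 6 3]
After op 3 (in_shuffle): [7 1 2 0 6 4 3 5]
After op 4 (in_shuffle): [6 7 4 1 3 2 5 0]
After op 5 (reverse): [0 5 2 3 1 4 7 6]
After op 6 (in_shuffle): [1 0 4 5 7 2 6 3]
After op 7 (out_shuffle): [1 7 0 2 4 6 5 3]
Position 1: card 7.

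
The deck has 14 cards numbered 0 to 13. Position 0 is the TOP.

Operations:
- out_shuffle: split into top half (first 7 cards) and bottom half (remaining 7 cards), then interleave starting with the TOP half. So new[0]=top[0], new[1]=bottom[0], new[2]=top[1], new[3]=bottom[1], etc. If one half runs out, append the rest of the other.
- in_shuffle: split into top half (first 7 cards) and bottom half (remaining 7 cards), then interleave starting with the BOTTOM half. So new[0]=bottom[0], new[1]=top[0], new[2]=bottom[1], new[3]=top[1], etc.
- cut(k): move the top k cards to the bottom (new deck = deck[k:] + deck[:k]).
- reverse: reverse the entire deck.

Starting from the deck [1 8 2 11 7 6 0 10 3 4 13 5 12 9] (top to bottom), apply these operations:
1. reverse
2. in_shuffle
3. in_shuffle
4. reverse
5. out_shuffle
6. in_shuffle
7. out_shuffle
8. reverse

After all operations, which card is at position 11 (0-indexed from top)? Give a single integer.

After op 1 (reverse): [9 12 5 13 4 3 10 0 6 7 11 2 8 1]
After op 2 (in_shuffle): [0 9 6 12 7 5 11 13 2 4 8 3 1 10]
After op 3 (in_shuffle): [13 0 2 9 4 6 8 12 3 7 1 5 10 11]
After op 4 (reverse): [11 10 5 1 7 3 12 8 6 4 9 2 0 13]
After op 5 (out_shuffle): [11 8 10 6 5 4 1 9 7 2 3 0 12 13]
After op 6 (in_shuffle): [9 11 7 8 2 10 3 6 0 5 12 4 13 1]
After op 7 (out_shuffle): [9 6 11 0 7 5 8 12 2 4 10 13 3 1]
After op 8 (reverse): [1 3 13 10 4 2 12 8 5 7 0 11 6 9]
Position 11: card 11.

Answer: 11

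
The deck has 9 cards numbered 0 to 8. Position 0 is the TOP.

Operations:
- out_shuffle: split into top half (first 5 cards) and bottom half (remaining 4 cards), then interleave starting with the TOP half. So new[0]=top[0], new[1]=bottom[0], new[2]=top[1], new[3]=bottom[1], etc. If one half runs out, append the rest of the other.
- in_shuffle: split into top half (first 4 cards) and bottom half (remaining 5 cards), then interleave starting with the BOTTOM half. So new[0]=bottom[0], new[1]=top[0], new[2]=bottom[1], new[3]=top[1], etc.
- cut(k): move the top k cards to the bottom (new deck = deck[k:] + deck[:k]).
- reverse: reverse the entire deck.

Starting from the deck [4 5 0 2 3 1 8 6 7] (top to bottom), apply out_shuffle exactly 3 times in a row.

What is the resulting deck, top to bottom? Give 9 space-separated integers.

After op 1 (out_shuffle): [4 1 5 8 0 6 2 7 3]
After op 2 (out_shuffle): [4 6 1 2 5 7 8 3 0]
After op 3 (out_shuffle): [4 7 6 8 1 3 2 0 5]

Answer: 4 7 6 8 1 3 2 0 5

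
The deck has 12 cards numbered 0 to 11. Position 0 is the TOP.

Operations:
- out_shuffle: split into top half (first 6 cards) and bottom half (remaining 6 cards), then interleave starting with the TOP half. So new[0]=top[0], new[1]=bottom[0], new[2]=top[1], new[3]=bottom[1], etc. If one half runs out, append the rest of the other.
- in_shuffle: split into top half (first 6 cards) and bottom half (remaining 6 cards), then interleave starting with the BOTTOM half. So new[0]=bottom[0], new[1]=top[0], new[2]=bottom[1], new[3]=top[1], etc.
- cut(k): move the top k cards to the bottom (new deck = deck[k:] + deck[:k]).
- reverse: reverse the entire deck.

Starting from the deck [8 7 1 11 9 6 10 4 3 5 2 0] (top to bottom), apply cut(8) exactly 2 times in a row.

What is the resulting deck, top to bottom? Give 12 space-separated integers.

After op 1 (cut(8)): [3 5 2 0 8 7 1 11 9 6 10 4]
After op 2 (cut(8)): [9 6 10 4 3 5 2 0 8 7 1 11]

Answer: 9 6 10 4 3 5 2 0 8 7 1 11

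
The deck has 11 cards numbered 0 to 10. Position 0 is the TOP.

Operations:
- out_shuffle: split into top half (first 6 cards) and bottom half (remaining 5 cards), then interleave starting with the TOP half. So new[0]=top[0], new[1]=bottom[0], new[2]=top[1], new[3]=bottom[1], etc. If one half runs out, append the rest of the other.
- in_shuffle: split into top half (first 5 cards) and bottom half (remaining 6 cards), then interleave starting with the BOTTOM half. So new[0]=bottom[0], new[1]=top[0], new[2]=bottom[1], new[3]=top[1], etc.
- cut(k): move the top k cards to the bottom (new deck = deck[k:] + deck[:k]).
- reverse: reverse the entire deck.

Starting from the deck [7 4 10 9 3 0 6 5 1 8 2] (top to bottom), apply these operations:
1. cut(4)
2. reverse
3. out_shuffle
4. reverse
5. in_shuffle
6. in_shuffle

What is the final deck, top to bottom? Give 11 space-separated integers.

Answer: 2 6 10 8 0 4 1 3 7 5 9

Derivation:
After op 1 (cut(4)): [3 0 6 5 1 8 2 7 4 10 9]
After op 2 (reverse): [9 10 4 7 2 8 1 5 6 0 3]
After op 3 (out_shuffle): [9 1 10 5 4 6 7 0 2 3 8]
After op 4 (reverse): [8 3 2 0 7 6 4 5 10 1 9]
After op 5 (in_shuffle): [6 8 4 3 5 2 10 0 1 7 9]
After op 6 (in_shuffle): [2 6 10 8 0 4 1 3 7 5 9]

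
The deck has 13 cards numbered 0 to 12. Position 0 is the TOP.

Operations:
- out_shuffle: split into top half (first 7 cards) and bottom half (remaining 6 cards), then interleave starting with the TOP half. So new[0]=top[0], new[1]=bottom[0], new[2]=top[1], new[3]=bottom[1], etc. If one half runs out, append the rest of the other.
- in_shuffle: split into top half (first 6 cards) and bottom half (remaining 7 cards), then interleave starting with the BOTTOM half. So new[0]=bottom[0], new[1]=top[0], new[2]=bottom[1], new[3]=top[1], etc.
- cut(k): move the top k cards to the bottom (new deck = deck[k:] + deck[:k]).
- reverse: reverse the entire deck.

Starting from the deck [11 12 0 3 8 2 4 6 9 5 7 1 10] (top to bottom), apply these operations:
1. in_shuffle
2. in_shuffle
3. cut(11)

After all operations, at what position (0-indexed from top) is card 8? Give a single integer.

After op 1 (in_shuffle): [4 11 6 12 9 0 5 3 7 8 1 2 10]
After op 2 (in_shuffle): [5 4 3 11 7 6 8 12 1 9 2 0 10]
After op 3 (cut(11)): [0 10 5 4 3 11 7 6 8 12 1 9 2]
Card 8 is at position 8.

Answer: 8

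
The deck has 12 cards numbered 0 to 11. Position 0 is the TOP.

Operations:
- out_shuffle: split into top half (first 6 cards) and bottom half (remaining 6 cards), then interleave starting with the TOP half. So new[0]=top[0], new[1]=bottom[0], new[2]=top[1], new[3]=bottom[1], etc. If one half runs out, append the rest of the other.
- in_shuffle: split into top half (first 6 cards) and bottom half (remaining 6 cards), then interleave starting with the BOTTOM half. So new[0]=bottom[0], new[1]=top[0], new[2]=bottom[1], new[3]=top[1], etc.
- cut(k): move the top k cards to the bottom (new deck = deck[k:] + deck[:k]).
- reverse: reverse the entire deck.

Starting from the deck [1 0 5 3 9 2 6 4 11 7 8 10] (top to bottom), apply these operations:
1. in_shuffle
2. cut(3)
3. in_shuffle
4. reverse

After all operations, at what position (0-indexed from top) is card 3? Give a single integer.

Answer: 2

Derivation:
After op 1 (in_shuffle): [6 1 4 0 11 5 7 3 8 9 10 2]
After op 2 (cut(3)): [0 11 5 7 3 8 9 10 2 6 1 4]
After op 3 (in_shuffle): [9 0 10 11 2 5 6 7 1 3 4 8]
After op 4 (reverse): [8 4 3 1 7 6 5 2 11 10 0 9]
Card 3 is at position 2.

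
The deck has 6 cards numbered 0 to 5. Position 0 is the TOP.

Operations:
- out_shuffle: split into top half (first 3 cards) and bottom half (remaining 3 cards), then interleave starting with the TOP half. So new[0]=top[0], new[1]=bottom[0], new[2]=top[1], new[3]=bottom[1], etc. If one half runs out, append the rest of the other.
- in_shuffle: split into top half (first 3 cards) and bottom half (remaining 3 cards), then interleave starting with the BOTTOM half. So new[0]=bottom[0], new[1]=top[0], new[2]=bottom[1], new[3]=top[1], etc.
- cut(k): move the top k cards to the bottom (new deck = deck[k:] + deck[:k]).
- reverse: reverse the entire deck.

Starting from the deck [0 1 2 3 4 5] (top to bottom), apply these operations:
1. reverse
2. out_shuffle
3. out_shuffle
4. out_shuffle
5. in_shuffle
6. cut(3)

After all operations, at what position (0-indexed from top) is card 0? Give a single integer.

Answer: 1

Derivation:
After op 1 (reverse): [5 4 3 2 1 0]
After op 2 (out_shuffle): [5 2 4 1 3 0]
After op 3 (out_shuffle): [5 1 2 3 4 0]
After op 4 (out_shuffle): [5 3 1 4 2 0]
After op 5 (in_shuffle): [4 5 2 3 0 1]
After op 6 (cut(3)): [3 0 1 4 5 2]
Card 0 is at position 1.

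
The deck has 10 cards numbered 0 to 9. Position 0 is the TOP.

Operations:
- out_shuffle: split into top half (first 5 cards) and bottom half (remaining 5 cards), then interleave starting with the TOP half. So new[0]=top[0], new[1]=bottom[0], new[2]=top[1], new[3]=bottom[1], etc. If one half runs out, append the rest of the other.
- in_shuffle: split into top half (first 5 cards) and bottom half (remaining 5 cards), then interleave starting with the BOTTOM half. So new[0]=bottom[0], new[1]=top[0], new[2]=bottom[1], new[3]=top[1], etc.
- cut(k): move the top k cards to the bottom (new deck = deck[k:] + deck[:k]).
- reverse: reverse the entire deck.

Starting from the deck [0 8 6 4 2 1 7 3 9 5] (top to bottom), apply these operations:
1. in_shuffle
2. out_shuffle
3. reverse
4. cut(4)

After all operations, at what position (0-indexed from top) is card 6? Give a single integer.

After op 1 (in_shuffle): [1 0 7 8 3 6 9 4 5 2]
After op 2 (out_shuffle): [1 6 0 9 7 4 8 5 3 2]
After op 3 (reverse): [2 3 5 8 4 7 9 0 6 1]
After op 4 (cut(4)): [4 7 9 0 6 1 2 3 5 8]
Card 6 is at position 4.

Answer: 4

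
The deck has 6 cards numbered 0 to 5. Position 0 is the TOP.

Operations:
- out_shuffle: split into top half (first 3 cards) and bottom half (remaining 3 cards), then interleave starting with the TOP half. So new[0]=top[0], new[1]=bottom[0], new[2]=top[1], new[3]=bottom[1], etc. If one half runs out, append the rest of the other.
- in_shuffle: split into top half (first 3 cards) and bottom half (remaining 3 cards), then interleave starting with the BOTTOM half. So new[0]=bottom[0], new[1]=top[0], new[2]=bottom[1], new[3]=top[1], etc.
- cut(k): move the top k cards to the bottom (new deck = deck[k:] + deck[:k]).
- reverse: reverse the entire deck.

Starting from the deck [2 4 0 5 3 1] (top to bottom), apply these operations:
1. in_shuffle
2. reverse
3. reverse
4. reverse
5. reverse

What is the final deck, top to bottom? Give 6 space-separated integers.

Answer: 5 2 3 4 1 0

Derivation:
After op 1 (in_shuffle): [5 2 3 4 1 0]
After op 2 (reverse): [0 1 4 3 2 5]
After op 3 (reverse): [5 2 3 4 1 0]
After op 4 (reverse): [0 1 4 3 2 5]
After op 5 (reverse): [5 2 3 4 1 0]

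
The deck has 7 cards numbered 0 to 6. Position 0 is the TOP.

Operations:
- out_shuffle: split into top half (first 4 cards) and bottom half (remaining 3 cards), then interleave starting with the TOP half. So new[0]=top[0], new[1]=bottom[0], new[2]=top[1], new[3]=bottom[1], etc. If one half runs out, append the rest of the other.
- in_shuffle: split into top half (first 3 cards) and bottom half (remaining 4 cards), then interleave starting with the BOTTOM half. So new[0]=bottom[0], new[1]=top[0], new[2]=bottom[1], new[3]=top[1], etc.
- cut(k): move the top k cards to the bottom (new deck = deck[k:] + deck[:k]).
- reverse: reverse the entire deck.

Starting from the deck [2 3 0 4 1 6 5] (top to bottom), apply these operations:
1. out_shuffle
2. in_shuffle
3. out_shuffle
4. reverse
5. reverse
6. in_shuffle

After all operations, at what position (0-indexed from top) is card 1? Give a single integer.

After op 1 (out_shuffle): [2 1 3 6 0 5 4]
After op 2 (in_shuffle): [6 2 0 1 5 3 4]
After op 3 (out_shuffle): [6 5 2 3 0 4 1]
After op 4 (reverse): [1 4 0 3 2 5 6]
After op 5 (reverse): [6 5 2 3 0 4 1]
After op 6 (in_shuffle): [3 6 0 5 4 2 1]
Card 1 is at position 6.

Answer: 6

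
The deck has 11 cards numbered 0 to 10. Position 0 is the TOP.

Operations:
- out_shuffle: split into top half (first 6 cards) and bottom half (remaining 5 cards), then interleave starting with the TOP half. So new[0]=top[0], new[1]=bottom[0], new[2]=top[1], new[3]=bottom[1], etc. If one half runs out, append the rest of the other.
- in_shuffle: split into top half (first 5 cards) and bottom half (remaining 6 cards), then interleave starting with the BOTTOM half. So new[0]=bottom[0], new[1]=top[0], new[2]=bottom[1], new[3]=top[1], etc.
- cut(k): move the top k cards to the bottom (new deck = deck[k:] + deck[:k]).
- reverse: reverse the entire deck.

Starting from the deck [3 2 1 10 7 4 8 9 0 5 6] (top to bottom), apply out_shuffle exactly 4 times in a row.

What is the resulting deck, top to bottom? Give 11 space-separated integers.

Answer: 3 5 9 4 10 2 6 0 8 7 1

Derivation:
After op 1 (out_shuffle): [3 8 2 9 1 0 10 5 7 6 4]
After op 2 (out_shuffle): [3 10 8 5 2 7 9 6 1 4 0]
After op 3 (out_shuffle): [3 9 10 6 8 1 5 4 2 0 7]
After op 4 (out_shuffle): [3 5 9 4 10 2 6 0 8 7 1]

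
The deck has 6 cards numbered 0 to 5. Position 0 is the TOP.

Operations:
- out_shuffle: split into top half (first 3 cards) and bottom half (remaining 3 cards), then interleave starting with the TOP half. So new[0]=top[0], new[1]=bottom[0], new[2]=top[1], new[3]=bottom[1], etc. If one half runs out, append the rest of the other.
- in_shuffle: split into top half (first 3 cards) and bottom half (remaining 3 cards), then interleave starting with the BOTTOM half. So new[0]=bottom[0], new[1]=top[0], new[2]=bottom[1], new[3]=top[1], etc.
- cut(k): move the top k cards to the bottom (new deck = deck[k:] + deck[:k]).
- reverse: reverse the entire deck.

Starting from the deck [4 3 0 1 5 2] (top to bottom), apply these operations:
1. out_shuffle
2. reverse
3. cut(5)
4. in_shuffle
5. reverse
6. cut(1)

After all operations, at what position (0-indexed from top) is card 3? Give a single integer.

Answer: 2

Derivation:
After op 1 (out_shuffle): [4 1 3 5 0 2]
After op 2 (reverse): [2 0 5 3 1 4]
After op 3 (cut(5)): [4 2 0 5 3 1]
After op 4 (in_shuffle): [5 4 3 2 1 0]
After op 5 (reverse): [0 1 2 3 4 5]
After op 6 (cut(1)): [1 2 3 4 5 0]
Card 3 is at position 2.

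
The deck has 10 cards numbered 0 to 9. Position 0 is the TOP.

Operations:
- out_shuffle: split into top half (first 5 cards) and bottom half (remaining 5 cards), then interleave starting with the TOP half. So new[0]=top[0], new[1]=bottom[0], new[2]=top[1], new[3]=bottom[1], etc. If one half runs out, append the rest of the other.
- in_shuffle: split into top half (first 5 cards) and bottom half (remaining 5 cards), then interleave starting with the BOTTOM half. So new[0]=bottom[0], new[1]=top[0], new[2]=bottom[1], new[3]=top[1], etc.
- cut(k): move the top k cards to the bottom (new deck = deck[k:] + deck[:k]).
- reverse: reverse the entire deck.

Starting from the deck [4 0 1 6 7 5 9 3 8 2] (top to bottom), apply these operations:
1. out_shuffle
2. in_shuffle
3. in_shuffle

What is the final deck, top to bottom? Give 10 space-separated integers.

After op 1 (out_shuffle): [4 5 0 9 1 3 6 8 7 2]
After op 2 (in_shuffle): [3 4 6 5 8 0 7 9 2 1]
After op 3 (in_shuffle): [0 3 7 4 9 6 2 5 1 8]

Answer: 0 3 7 4 9 6 2 5 1 8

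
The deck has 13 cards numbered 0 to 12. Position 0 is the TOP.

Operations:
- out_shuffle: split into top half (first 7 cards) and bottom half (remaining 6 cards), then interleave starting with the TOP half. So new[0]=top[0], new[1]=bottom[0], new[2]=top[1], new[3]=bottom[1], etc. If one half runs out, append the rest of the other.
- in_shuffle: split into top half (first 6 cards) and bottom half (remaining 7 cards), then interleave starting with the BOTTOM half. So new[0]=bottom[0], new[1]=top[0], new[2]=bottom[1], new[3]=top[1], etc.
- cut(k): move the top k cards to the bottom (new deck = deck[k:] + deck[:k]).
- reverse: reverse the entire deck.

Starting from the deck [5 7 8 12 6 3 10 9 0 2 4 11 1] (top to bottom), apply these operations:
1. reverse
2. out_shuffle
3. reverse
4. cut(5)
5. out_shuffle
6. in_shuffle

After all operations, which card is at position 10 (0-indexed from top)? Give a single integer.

After op 1 (reverse): [1 11 4 2 0 9 10 3 6 12 8 7 5]
After op 2 (out_shuffle): [1 3 11 6 4 12 2 8 0 7 9 5 10]
After op 3 (reverse): [10 5 9 7 0 8 2 12 4 6 11 3 1]
After op 4 (cut(5)): [8 2 12 4 6 11 3 1 10 5 9 7 0]
After op 5 (out_shuffle): [8 1 2 10 12 5 4 9 6 7 11 0 3]
After op 6 (in_shuffle): [4 8 9 1 6 2 7 10 11 12 0 5 3]
Position 10: card 0.

Answer: 0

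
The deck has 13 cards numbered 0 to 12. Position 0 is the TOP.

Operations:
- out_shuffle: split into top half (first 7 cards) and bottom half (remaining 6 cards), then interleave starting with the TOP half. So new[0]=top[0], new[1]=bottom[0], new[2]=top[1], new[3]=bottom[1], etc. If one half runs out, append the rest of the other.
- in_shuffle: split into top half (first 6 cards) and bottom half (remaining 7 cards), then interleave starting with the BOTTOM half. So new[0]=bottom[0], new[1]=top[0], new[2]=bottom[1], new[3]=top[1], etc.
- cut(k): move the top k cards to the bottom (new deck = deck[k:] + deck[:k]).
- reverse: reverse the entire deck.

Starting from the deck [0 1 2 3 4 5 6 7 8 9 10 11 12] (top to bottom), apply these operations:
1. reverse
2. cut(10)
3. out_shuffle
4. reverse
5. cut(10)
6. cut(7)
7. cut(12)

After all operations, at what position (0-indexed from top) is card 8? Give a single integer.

Answer: 8

Derivation:
After op 1 (reverse): [12 11 10 9 8 7 6 5 4 3 2 1 0]
After op 2 (cut(10)): [2 1 0 12 11 10 9 8 7 6 5 4 3]
After op 3 (out_shuffle): [2 8 1 7 0 6 12 5 11 4 10 3 9]
After op 4 (reverse): [9 3 10 4 11 5 12 6 0 7 1 8 2]
After op 5 (cut(10)): [1 8 2 9 3 10 4 11 5 12 6 0 7]
After op 6 (cut(7)): [11 5 12 6 0 7 1 8 2 9 3 10 4]
After op 7 (cut(12)): [4 11 5 12 6 0 7 1 8 2 9 3 10]
Card 8 is at position 8.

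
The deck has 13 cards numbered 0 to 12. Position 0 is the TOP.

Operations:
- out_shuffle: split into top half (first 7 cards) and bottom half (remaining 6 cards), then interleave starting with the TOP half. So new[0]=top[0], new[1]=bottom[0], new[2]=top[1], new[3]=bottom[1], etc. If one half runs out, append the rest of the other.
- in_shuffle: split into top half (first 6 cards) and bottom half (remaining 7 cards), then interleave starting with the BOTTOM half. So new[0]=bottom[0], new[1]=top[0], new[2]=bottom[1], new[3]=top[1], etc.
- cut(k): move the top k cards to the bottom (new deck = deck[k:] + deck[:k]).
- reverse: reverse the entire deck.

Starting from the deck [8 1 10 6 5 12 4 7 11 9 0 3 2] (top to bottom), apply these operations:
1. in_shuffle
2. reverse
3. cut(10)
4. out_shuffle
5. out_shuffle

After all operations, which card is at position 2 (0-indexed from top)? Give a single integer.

After op 1 (in_shuffle): [4 8 7 1 11 10 9 6 0 5 3 12 2]
After op 2 (reverse): [2 12 3 5 0 6 9 10 11 1 7 8 4]
After op 3 (cut(10)): [7 8 4 2 12 3 5 0 6 9 10 11 1]
After op 4 (out_shuffle): [7 0 8 6 4 9 2 10 12 11 3 1 5]
After op 5 (out_shuffle): [7 10 0 12 8 11 6 3 4 1 9 5 2]
Position 2: card 0.

Answer: 0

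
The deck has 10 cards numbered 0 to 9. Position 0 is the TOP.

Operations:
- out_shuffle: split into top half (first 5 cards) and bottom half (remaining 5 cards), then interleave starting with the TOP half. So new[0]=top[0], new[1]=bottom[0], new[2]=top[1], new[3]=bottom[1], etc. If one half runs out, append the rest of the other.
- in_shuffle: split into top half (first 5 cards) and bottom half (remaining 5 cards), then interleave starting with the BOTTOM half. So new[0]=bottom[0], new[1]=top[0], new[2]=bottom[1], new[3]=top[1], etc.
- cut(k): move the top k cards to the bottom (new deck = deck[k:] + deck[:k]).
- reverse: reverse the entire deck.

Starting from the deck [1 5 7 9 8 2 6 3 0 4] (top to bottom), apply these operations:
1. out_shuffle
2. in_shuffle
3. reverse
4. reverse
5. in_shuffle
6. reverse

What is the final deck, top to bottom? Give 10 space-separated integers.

After op 1 (out_shuffle): [1 2 5 6 7 3 9 0 8 4]
After op 2 (in_shuffle): [3 1 9 2 0 5 8 6 4 7]
After op 3 (reverse): [7 4 6 8 5 0 2 9 1 3]
After op 4 (reverse): [3 1 9 2 0 5 8 6 4 7]
After op 5 (in_shuffle): [5 3 8 1 6 9 4 2 7 0]
After op 6 (reverse): [0 7 2 4 9 6 1 8 3 5]

Answer: 0 7 2 4 9 6 1 8 3 5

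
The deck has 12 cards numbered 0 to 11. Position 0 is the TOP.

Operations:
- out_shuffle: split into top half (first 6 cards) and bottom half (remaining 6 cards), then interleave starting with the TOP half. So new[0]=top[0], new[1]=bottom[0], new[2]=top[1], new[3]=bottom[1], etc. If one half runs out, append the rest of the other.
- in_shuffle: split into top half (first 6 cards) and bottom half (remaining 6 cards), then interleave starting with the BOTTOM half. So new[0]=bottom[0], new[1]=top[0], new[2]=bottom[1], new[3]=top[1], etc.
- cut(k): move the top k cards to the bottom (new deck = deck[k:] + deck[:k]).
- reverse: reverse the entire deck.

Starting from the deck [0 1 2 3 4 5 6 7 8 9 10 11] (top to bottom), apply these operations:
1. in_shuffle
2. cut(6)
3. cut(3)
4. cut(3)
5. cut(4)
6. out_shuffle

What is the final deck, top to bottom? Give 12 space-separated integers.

After op 1 (in_shuffle): [6 0 7 1 8 2 9 3 10 4 11 5]
After op 2 (cut(6)): [9 3 10 4 11 5 6 0 7 1 8 2]
After op 3 (cut(3)): [4 11 5 6 0 7 1 8 2 9 3 10]
After op 4 (cut(3)): [6 0 7 1 8 2 9 3 10 4 11 5]
After op 5 (cut(4)): [8 2 9 3 10 4 11 5 6 0 7 1]
After op 6 (out_shuffle): [8 11 2 5 9 6 3 0 10 7 4 1]

Answer: 8 11 2 5 9 6 3 0 10 7 4 1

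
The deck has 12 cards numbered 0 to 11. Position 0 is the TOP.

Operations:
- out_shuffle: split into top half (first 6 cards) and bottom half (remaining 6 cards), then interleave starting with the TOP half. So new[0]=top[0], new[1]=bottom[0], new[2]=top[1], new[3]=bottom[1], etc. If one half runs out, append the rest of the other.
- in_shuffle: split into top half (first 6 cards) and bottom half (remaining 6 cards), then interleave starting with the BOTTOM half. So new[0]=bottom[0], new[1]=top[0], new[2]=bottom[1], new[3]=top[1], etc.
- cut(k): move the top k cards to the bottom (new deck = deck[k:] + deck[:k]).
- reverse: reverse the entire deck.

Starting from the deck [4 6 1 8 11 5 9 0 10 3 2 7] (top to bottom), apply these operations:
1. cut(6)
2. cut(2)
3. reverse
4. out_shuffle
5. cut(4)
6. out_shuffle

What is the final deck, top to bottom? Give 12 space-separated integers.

After op 1 (cut(6)): [9 0 10 3 2 7 4 6 1 8 11 5]
After op 2 (cut(2)): [10 3 2 7 4 6 1 8 11 5 9 0]
After op 3 (reverse): [0 9 5 11 8 1 6 4 7 2 3 10]
After op 4 (out_shuffle): [0 6 9 4 5 7 11 2 8 3 1 10]
After op 5 (cut(4)): [5 7 11 2 8 3 1 10 0 6 9 4]
After op 6 (out_shuffle): [5 1 7 10 11 0 2 6 8 9 3 4]

Answer: 5 1 7 10 11 0 2 6 8 9 3 4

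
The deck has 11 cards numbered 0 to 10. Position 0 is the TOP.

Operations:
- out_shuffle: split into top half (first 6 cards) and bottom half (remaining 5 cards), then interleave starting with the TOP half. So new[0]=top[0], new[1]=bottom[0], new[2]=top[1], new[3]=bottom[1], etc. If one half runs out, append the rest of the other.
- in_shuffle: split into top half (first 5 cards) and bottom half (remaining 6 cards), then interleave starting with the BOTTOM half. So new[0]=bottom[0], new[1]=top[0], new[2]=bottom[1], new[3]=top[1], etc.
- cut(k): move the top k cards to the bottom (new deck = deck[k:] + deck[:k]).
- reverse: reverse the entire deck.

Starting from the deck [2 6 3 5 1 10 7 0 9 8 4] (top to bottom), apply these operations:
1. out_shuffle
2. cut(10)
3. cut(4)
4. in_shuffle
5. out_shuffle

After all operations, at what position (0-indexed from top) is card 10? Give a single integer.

After op 1 (out_shuffle): [2 7 6 0 3 9 5 8 1 4 10]
After op 2 (cut(10)): [10 2 7 6 0 3 9 5 8 1 4]
After op 3 (cut(4)): [0 3 9 5 8 1 4 10 2 7 6]
After op 4 (in_shuffle): [1 0 4 3 10 9 2 5 7 8 6]
After op 5 (out_shuffle): [1 2 0 5 4 7 3 8 10 6 9]
Card 10 is at position 8.

Answer: 8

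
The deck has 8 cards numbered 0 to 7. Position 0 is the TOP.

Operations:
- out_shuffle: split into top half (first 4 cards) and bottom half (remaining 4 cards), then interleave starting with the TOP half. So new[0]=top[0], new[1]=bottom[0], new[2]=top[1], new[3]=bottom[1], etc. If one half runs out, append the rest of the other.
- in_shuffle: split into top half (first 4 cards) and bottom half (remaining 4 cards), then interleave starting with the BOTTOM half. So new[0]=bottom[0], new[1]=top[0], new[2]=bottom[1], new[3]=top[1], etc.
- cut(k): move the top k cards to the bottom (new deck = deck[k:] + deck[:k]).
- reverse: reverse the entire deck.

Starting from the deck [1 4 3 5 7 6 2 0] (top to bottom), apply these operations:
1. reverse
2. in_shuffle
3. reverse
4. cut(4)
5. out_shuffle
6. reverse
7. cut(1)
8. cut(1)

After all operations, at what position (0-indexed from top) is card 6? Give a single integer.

Answer: 0

Derivation:
After op 1 (reverse): [0 2 6 7 5 3 4 1]
After op 2 (in_shuffle): [5 0 3 2 4 6 1 7]
After op 3 (reverse): [7 1 6 4 2 3 0 5]
After op 4 (cut(4)): [2 3 0 5 7 1 6 4]
After op 5 (out_shuffle): [2 7 3 1 0 6 5 4]
After op 6 (reverse): [4 5 6 0 1 3 7 2]
After op 7 (cut(1)): [5 6 0 1 3 7 2 4]
After op 8 (cut(1)): [6 0 1 3 7 2 4 5]
Card 6 is at position 0.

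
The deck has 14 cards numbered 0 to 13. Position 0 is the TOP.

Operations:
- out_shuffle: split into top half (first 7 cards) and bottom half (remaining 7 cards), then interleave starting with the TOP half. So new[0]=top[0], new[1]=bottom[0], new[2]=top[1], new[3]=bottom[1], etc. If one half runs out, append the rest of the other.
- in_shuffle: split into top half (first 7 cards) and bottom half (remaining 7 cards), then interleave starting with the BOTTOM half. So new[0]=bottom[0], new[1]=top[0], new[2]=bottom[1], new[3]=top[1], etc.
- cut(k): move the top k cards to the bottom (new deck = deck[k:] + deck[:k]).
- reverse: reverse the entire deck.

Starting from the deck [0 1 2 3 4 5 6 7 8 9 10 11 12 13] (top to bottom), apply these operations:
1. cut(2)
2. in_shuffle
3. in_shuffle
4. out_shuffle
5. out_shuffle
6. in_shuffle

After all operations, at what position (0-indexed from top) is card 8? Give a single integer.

After op 1 (cut(2)): [2 3 4 5 6 7 8 9 10 11 12 13 0 1]
After op 2 (in_shuffle): [9 2 10 3 11 4 12 5 13 6 0 7 1 8]
After op 3 (in_shuffle): [5 9 13 2 6 10 0 3 7 11 1 4 8 12]
After op 4 (out_shuffle): [5 3 9 7 13 11 2 1 6 4 10 8 0 12]
After op 5 (out_shuffle): [5 1 3 6 9 4 7 10 13 8 11 0 2 12]
After op 6 (in_shuffle): [10 5 13 1 8 3 11 6 0 9 2 4 12 7]
Card 8 is at position 4.

Answer: 4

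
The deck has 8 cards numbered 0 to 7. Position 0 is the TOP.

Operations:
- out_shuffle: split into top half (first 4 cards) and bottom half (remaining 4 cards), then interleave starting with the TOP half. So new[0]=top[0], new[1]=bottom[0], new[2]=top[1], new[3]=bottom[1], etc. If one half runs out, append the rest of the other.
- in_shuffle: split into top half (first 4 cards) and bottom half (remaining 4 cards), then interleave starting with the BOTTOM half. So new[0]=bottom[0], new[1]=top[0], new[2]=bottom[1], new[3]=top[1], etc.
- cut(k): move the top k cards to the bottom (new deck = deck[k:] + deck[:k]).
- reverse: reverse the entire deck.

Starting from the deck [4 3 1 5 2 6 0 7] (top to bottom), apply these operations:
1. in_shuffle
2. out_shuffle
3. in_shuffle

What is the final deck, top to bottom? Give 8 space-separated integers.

Answer: 6 2 7 0 3 4 5 1

Derivation:
After op 1 (in_shuffle): [2 4 6 3 0 1 7 5]
After op 2 (out_shuffle): [2 0 4 1 6 7 3 5]
After op 3 (in_shuffle): [6 2 7 0 3 4 5 1]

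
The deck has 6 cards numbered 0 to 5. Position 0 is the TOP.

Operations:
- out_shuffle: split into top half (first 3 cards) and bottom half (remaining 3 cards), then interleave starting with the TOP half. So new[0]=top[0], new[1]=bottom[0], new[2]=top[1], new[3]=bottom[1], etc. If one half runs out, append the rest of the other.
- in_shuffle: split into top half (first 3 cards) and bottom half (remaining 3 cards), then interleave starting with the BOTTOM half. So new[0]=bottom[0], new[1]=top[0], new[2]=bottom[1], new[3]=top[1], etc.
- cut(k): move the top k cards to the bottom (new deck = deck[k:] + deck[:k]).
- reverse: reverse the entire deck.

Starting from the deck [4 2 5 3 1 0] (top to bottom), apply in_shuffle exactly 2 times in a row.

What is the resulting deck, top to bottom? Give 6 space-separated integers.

Answer: 2 3 0 4 5 1

Derivation:
After op 1 (in_shuffle): [3 4 1 2 0 5]
After op 2 (in_shuffle): [2 3 0 4 5 1]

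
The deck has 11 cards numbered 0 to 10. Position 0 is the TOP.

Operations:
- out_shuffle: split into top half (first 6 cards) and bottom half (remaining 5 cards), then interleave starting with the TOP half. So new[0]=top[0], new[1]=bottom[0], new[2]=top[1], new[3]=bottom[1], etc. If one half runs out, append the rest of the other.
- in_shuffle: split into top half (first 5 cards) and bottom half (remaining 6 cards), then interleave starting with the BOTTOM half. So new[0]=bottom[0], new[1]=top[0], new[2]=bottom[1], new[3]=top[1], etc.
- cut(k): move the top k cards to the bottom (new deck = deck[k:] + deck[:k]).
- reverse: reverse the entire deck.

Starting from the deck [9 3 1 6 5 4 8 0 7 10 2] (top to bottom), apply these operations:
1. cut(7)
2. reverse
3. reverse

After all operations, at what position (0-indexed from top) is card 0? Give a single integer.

After op 1 (cut(7)): [0 7 10 2 9 3 1 6 5 4 8]
After op 2 (reverse): [8 4 5 6 1 3 9 2 10 7 0]
After op 3 (reverse): [0 7 10 2 9 3 1 6 5 4 8]
Card 0 is at position 0.

Answer: 0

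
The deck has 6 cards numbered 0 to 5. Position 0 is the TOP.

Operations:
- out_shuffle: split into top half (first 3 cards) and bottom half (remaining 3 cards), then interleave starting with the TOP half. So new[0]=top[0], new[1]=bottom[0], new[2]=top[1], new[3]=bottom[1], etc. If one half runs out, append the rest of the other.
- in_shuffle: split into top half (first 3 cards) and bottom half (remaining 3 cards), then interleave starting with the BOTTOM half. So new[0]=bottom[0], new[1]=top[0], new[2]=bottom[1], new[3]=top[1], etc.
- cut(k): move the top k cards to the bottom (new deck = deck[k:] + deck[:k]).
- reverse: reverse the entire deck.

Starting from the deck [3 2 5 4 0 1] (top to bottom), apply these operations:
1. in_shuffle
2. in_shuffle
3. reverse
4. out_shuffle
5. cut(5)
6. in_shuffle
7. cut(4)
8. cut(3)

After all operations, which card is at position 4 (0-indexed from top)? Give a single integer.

After op 1 (in_shuffle): [4 3 0 2 1 5]
After op 2 (in_shuffle): [2 4 1 3 5 0]
After op 3 (reverse): [0 5 3 1 4 2]
After op 4 (out_shuffle): [0 1 5 4 3 2]
After op 5 (cut(5)): [2 0 1 5 4 3]
After op 6 (in_shuffle): [5 2 4 0 3 1]
After op 7 (cut(4)): [3 1 5 2 4 0]
After op 8 (cut(3)): [2 4 0 3 1 5]
Position 4: card 1.

Answer: 1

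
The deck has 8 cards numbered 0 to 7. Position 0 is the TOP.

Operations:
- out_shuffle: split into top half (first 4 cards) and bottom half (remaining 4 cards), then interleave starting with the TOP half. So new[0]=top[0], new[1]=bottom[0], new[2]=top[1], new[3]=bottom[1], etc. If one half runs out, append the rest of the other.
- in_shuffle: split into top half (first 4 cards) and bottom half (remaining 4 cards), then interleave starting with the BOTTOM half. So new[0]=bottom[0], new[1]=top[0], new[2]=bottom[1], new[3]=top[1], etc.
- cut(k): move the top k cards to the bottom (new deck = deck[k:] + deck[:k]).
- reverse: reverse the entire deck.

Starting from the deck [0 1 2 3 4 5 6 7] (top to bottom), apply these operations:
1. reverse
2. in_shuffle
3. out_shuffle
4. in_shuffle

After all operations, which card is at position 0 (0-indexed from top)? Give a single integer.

Answer: 2

Derivation:
After op 1 (reverse): [7 6 5 4 3 2 1 0]
After op 2 (in_shuffle): [3 7 2 6 1 5 0 4]
After op 3 (out_shuffle): [3 1 7 5 2 0 6 4]
After op 4 (in_shuffle): [2 3 0 1 6 7 4 5]
Position 0: card 2.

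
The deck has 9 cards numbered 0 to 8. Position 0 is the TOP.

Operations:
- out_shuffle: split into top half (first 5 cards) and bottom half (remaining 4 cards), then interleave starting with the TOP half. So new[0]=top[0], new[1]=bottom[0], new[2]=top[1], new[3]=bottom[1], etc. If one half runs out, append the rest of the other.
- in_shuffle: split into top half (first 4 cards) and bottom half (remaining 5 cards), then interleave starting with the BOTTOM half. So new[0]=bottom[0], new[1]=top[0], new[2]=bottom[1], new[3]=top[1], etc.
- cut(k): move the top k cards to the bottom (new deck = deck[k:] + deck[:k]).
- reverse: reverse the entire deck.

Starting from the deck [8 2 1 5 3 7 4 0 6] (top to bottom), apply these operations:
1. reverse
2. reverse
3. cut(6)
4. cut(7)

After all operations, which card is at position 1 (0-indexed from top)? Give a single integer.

After op 1 (reverse): [6 0 4 7 3 5 1 2 8]
After op 2 (reverse): [8 2 1 5 3 7 4 0 6]
After op 3 (cut(6)): [4 0 6 8 2 1 5 3 7]
After op 4 (cut(7)): [3 7 4 0 6 8 2 1 5]
Position 1: card 7.

Answer: 7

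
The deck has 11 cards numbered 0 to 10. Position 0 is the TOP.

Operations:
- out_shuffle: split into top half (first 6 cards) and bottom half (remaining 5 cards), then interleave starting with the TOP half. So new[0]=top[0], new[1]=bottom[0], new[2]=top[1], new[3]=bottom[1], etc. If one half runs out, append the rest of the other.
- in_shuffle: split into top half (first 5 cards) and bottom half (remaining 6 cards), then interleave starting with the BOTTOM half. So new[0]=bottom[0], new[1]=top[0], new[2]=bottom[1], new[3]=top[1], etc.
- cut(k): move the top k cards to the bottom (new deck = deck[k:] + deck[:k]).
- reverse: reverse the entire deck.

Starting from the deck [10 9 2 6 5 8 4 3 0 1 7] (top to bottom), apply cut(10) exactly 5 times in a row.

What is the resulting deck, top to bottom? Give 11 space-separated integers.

After op 1 (cut(10)): [7 10 9 2 6 5 8 4 3 0 1]
After op 2 (cut(10)): [1 7 10 9 2 6 5 8 4 3 0]
After op 3 (cut(10)): [0 1 7 10 9 2 6 5 8 4 3]
After op 4 (cut(10)): [3 0 1 7 10 9 2 6 5 8 4]
After op 5 (cut(10)): [4 3 0 1 7 10 9 2 6 5 8]

Answer: 4 3 0 1 7 10 9 2 6 5 8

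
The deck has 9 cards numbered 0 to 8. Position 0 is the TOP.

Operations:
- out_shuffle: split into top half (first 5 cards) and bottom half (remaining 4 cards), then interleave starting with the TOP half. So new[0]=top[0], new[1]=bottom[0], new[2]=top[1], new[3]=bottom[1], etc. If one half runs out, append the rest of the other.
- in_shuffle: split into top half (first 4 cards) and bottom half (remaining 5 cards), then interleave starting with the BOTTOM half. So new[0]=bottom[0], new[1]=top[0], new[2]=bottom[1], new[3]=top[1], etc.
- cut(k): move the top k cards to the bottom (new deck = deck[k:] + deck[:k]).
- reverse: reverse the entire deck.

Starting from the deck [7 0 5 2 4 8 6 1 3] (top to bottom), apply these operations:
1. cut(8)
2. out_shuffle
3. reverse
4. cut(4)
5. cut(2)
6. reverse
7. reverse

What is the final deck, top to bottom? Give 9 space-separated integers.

After op 1 (cut(8)): [3 7 0 5 2 4 8 6 1]
After op 2 (out_shuffle): [3 4 7 8 0 6 5 1 2]
After op 3 (reverse): [2 1 5 6 0 8 7 4 3]
After op 4 (cut(4)): [0 8 7 4 3 2 1 5 6]
After op 5 (cut(2)): [7 4 3 2 1 5 6 0 8]
After op 6 (reverse): [8 0 6 5 1 2 3 4 7]
After op 7 (reverse): [7 4 3 2 1 5 6 0 8]

Answer: 7 4 3 2 1 5 6 0 8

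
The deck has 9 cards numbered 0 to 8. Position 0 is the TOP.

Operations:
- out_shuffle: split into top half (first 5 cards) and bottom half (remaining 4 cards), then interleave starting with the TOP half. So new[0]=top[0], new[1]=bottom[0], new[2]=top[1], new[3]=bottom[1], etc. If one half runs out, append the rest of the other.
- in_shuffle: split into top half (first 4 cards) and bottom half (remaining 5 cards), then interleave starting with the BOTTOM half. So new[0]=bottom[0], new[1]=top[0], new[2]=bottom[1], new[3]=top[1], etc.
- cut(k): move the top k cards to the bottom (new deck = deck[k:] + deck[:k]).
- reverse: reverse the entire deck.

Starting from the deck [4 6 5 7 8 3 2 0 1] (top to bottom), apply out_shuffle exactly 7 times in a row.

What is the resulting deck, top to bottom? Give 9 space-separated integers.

After op 1 (out_shuffle): [4 3 6 2 5 0 7 1 8]
After op 2 (out_shuffle): [4 0 3 7 6 1 2 8 5]
After op 3 (out_shuffle): [4 1 0 2 3 8 7 5 6]
After op 4 (out_shuffle): [4 8 1 7 0 5 2 6 3]
After op 5 (out_shuffle): [4 5 8 2 1 6 7 3 0]
After op 6 (out_shuffle): [4 6 5 7 8 3 2 0 1]
After op 7 (out_shuffle): [4 3 6 2 5 0 7 1 8]

Answer: 4 3 6 2 5 0 7 1 8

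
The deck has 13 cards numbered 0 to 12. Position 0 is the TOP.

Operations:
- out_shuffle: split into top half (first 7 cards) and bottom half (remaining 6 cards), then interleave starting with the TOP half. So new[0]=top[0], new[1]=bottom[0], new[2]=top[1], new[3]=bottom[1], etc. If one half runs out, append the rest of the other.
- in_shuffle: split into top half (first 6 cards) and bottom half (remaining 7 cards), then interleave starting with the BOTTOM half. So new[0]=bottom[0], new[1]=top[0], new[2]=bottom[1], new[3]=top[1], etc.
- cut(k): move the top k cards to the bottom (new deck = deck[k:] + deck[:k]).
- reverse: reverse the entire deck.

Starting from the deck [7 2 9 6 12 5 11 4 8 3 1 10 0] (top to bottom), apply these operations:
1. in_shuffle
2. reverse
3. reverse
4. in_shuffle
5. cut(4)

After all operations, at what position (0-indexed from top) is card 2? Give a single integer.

After op 1 (in_shuffle): [11 7 4 2 8 9 3 6 1 12 10 5 0]
After op 2 (reverse): [0 5 10 12 1 6 3 9 8 2 4 7 11]
After op 3 (reverse): [11 7 4 2 8 9 3 6 1 12 10 5 0]
After op 4 (in_shuffle): [3 11 6 7 1 4 12 2 10 8 5 9 0]
After op 5 (cut(4)): [1 4 12 2 10 8 5 9 0 3 11 6 7]
Card 2 is at position 3.

Answer: 3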